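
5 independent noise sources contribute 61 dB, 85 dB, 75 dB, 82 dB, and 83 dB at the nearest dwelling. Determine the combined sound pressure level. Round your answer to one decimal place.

88.5 dB

For uncorrelated sources the intensities add, so convert each level to linear form, sum, and take 10·log₁₀ of the total.
Σ 10^(L/10) = 10^(61/10) + 10^(85/10) + 10^(75/10) + 10^(82/10) + 10^(83/10) = 7.071e+08.
L_total = 10·log₁₀(7.071e+08) = 88.49 dB.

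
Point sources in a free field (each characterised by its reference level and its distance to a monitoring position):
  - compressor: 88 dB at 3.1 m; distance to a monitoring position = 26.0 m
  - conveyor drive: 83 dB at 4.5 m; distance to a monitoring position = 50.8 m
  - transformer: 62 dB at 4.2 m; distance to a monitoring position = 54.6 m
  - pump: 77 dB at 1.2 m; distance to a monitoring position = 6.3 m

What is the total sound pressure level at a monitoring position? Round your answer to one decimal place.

First find each source's level at the receiver (point-source: −20·log₁₀(r/r_ref)), then combine on an intensity basis.
compressor: 88 − 20·log₁₀(26.0/3.1) = 88 − 18.47 = 69.53 dB.
conveyor drive: 83 − 20·log₁₀(50.8/4.5) = 83 − 21.05 = 61.95 dB.
transformer: 62 − 20·log₁₀(54.6/4.2) = 62 − 22.28 = 39.72 dB.
pump: 77 − 20·log₁₀(6.3/1.2) = 77 − 14.40 = 62.60 dB.
Σ 10^(L/10) = 1.236e+07 → L_total = 10·log₁₀(1.236e+07) = 70.92 dB.

70.9 dB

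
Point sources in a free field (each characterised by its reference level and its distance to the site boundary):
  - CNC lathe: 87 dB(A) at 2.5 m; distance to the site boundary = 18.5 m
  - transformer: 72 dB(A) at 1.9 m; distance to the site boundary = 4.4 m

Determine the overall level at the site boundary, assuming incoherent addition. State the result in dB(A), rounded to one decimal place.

70.8 dB(A)

First find each source's level at the receiver (point-source: −20·log₁₀(r/r_ref)), then combine on an intensity basis.
CNC lathe: 87 − 20·log₁₀(18.5/2.5) = 87 − 17.38 = 69.62 dB(A).
transformer: 72 − 20·log₁₀(4.4/1.9) = 72 − 7.29 = 64.71 dB(A).
Σ 10^(L/10) = 1.211e+07 → L_total = 10·log₁₀(1.211e+07) = 70.83 dB(A).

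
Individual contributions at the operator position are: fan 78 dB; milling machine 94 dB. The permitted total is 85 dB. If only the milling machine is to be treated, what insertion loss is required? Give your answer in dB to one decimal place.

The untreated sources together contribute 10^(78/10) = 6.310e+07, i.e. 78.00 dB.
To meet 85 dB overall, the treated milling machine may contribute at most 10^(85/10) − 6.310e+07 = 2.531e+08, i.e. 84.03 dB.
So the milling machine must be reduced from 94 to 84.03 dB: IL = 9.97 dB.

10.0 dB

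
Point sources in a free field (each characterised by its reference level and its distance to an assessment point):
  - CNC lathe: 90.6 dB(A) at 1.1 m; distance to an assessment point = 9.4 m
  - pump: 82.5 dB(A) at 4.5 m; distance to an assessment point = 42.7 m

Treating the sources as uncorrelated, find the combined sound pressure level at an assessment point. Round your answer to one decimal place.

Propagate each source to the receiver with L = L_ref − 20·log₁₀(r/r_ref), then add intensities.
CNC lathe: 90.6 − 20·log₁₀(9.4/1.1) = 90.6 − 18.63 = 71.97 dB(A).
pump: 82.5 − 20·log₁₀(42.7/4.5) = 82.5 − 19.54 = 62.96 dB(A).
Σ 10^(L/10) = 1.770e+07 → L_total = 10·log₁₀(1.770e+07) = 72.48 dB(A).

72.5 dB(A)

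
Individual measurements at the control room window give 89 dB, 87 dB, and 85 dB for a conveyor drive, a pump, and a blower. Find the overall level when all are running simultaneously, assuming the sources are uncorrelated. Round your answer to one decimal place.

92.1 dB

Incoherent sources combine by intensity addition: L_total = 10·log₁₀(Σ 10^(L_i/10)).
Σ 10^(L/10) = 10^(89/10) + 10^(87/10) + 10^(85/10) = 1.612e+09.
L_total = 10·log₁₀(1.612e+09) = 92.07 dB.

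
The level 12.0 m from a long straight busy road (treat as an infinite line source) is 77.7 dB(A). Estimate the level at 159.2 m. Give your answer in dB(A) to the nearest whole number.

66 dB(A)

Line-source attenuation: ΔL = 10·log₁₀(r₂/r₁) = 10·log₁₀(159.2/12.0) = 11.228 dB.
L₂ = 77.7 − 10·log₁₀(159.2/12.0) = 77.7 − 11.228 = 66.47 dB(A).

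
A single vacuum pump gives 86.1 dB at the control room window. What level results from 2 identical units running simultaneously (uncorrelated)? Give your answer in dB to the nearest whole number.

89 dB

With 2 equal, uncorrelated contributions the intensity is 2× that of one unit, giving a rise of 10·log₁₀ 2.
L_total = 86.1 + 10·log₁₀(2) = 86.1 + 3.010 = 89.11 dB.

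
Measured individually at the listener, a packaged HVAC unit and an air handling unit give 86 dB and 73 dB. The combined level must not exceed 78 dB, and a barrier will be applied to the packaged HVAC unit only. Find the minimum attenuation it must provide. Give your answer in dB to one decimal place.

9.7 dB

Everything except the packaged HVAC unit sums to 10^(73/10) = 1.995e+07 in linear terms, 73.00 dB.
To meet 78 dB overall, the treated packaged HVAC unit may contribute at most 10^(78/10) − 1.995e+07 = 4.314e+07, i.e. 76.35 dB.
Required insertion loss = 86 − 76.35 = 9.65 dB.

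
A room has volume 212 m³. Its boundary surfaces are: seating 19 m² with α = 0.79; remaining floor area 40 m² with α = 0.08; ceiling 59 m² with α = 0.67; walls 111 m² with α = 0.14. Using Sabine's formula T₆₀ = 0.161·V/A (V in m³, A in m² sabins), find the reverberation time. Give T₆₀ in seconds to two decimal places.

Summing Sᵢαᵢ: 19·0.79 + 40·0.08 + 59·0.67 + 111·0.14 = 73.28 m².
T₆₀ = 0.161·V/A = 0.161·212/73.28 = 0.466 s.

0.47 s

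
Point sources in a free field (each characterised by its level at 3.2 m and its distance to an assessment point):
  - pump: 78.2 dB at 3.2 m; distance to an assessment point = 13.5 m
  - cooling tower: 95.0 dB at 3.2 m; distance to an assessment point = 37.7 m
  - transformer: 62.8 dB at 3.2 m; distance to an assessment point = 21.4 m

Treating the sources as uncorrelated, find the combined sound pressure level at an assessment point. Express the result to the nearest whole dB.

74 dB

First find each source's level at the receiver (point-source: −20·log₁₀(r/r_ref)), then combine on an intensity basis.
pump: 78.2 − 20·log₁₀(13.5/3.2) = 78.2 − 12.50 = 65.70 dB.
cooling tower: 95.0 − 20·log₁₀(37.7/3.2) = 95.0 − 21.42 = 73.58 dB.
transformer: 62.8 − 20·log₁₀(21.4/3.2) = 62.8 − 16.51 = 46.29 dB.
Σ 10^(L/10) = 2.654e+07 → L_total = 10·log₁₀(2.654e+07) = 74.24 dB.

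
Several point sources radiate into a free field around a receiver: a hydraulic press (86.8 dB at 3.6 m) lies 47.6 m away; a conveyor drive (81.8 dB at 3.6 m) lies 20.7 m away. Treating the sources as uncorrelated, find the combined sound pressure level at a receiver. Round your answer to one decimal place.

Propagate each source to the receiver with L = L_ref − 20·log₁₀(r/r_ref), then add intensities.
hydraulic press: 86.8 − 20·log₁₀(47.6/3.6) = 86.8 − 22.43 = 64.37 dB.
conveyor drive: 81.8 − 20·log₁₀(20.7/3.6) = 81.8 − 15.19 = 66.61 dB.
Σ 10^(L/10) = 7.316e+06 → L_total = 10·log₁₀(7.316e+06) = 68.64 dB.

68.6 dB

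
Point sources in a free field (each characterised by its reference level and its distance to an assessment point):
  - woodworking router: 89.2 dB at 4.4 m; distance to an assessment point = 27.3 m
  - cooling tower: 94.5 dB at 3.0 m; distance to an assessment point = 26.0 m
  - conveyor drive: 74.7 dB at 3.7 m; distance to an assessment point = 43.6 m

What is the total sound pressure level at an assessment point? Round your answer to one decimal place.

77.7 dB

Apply inverse-square spreading to bring every level to the receiver, then sum 10^(L/10).
woodworking router: 89.2 − 20·log₁₀(27.3/4.4) = 89.2 − 15.85 = 73.35 dB.
cooling tower: 94.5 − 20·log₁₀(26.0/3.0) = 94.5 − 18.76 = 75.74 dB.
conveyor drive: 74.7 − 20·log₁₀(43.6/3.7) = 74.7 − 21.43 = 53.27 dB.
Σ 10^(L/10) = 5.934e+07 → L_total = 10·log₁₀(5.934e+07) = 77.73 dB.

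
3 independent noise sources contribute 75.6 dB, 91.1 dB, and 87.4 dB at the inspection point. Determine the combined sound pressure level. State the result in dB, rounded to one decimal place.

Incoherent sources combine by intensity addition: L_total = 10·log₁₀(Σ 10^(L_i/10)).
Σ 10^(L/10) = 10^(75.6/10) + 10^(91.1/10) + 10^(87.4/10) = 1.874e+09.
L_total = 10·log₁₀(1.874e+09) = 92.73 dB.

92.7 dB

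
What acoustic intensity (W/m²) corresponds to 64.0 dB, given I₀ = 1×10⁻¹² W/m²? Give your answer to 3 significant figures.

2.51e-06 W/m²

I = I₀·10^(L/10) = 10⁻¹² × 10^(64.0/10) = 10^(-5.600).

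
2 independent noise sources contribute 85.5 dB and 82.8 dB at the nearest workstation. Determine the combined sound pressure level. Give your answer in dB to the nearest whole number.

Incoherent sources combine by intensity addition: L_total = 10·log₁₀(Σ 10^(L_i/10)).
Σ 10^(L/10) = 10^(85.5/10) + 10^(82.8/10) = 5.454e+08.
L_total = 10·log₁₀(5.454e+08) = 87.37 dB.

87 dB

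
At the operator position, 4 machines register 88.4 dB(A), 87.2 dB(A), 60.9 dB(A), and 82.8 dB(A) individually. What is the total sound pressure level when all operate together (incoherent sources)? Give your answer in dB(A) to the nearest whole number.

Incoherent sources combine by intensity addition: L_total = 10·log₁₀(Σ 10^(L_i/10)).
Σ 10^(L/10) = 10^(88.4/10) + 10^(87.2/10) + 10^(60.9/10) + 10^(82.8/10) = 1.408e+09.
L_total = 10·log₁₀(1.408e+09) = 91.49 dB(A).

91 dB(A)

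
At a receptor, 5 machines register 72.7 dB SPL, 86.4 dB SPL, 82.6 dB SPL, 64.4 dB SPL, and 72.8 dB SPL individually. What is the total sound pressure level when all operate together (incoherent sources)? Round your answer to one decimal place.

88.2 dB SPL

Incoherent sources combine by intensity addition: L_total = 10·log₁₀(Σ 10^(L_i/10)).
Σ 10^(L/10) = 10^(72.7/10) + 10^(86.4/10) + 10^(82.6/10) + 10^(64.4/10) + 10^(72.8/10) = 6.589e+08.
L_total = 10·log₁₀(6.589e+08) = 88.19 dB SPL.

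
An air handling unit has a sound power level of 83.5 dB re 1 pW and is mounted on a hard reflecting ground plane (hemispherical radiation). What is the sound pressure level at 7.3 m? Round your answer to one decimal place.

Free-field hemispherical radiation: L_p = L_w − 10·log₁₀(2π·r²), r = 7.3 m.
2π·r² = 334.8 m², 10·log₁₀ of that is 25.248 dB.
L_p = 83.5 − 25.248 = 58.25 dB.

58.3 dB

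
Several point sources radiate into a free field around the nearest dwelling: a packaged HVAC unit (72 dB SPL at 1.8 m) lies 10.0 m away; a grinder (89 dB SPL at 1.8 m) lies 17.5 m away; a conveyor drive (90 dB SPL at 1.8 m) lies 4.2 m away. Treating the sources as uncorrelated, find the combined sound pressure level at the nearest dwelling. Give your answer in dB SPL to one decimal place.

82.8 dB SPL

Propagate each source to the receiver with L = L_ref − 20·log₁₀(r/r_ref), then add intensities.
packaged HVAC unit: 72 − 20·log₁₀(10.0/1.8) = 72 − 14.89 = 57.11 dB SPL.
grinder: 89 − 20·log₁₀(17.5/1.8) = 89 − 19.76 = 69.24 dB SPL.
conveyor drive: 90 − 20·log₁₀(4.2/1.8) = 90 − 7.36 = 82.64 dB SPL.
Σ 10^(L/10) = 1.926e+08 → L_total = 10·log₁₀(1.926e+08) = 82.85 dB SPL.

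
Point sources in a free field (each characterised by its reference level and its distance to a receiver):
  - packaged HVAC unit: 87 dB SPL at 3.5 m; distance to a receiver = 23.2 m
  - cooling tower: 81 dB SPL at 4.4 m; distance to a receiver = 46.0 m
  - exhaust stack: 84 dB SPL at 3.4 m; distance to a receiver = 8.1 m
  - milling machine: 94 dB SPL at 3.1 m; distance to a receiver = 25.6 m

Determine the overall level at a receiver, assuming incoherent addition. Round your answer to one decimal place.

First find each source's level at the receiver (point-source: −20·log₁₀(r/r_ref)), then combine on an intensity basis.
packaged HVAC unit: 87 − 20·log₁₀(23.2/3.5) = 87 − 16.43 = 70.57 dB SPL.
cooling tower: 81 − 20·log₁₀(46.0/4.4) = 81 − 20.39 = 60.61 dB SPL.
exhaust stack: 84 − 20·log₁₀(8.1/3.4) = 84 − 7.54 = 76.46 dB SPL.
milling machine: 94 − 20·log₁₀(25.6/3.1) = 94 − 18.34 = 75.66 dB SPL.
Σ 10^(L/10) = 9.365e+07 → L_total = 10·log₁₀(9.365e+07) = 79.72 dB SPL.

79.7 dB SPL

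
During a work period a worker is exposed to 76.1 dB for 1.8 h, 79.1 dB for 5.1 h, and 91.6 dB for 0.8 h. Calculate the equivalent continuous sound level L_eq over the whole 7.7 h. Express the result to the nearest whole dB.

83 dB

L_eq = 10·log₁₀[(1/T)·Σ tᵢ·10^(Lᵢ/10)] with T = 7.7 h.
Σ tᵢ·10^(Lᵢ/10) = 1.8·10^(76.1/10) + 5.1·10^(79.1/10) + 0.8·10^(91.6/10) = 1.644e+09.
L_eq = 10·log₁₀(1.644e+09/7.7) = 83.29 dB.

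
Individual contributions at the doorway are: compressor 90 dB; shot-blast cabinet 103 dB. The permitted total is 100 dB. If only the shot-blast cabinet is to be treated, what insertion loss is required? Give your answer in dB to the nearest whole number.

Fixed contribution from the other source: Σ 10^(L/10) = 10^(90/10) = 1.000e+09 (90.00 dB).
The limit corresponds to 10^(100/10) = 1.000e+10; subtracting the fixed part leaves 9.000e+09 for the shot-blast cabinet, i.e. 99.54 dB.
Required insertion loss = 103 − 99.54 = 3.46 dB.

3 dB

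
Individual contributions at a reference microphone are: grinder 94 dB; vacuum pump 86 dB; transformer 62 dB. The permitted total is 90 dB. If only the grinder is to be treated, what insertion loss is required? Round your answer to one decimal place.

Fixed contribution from the other sources: Σ 10^(L/10) = 10^(86/10) + 10^(62/10) = 3.997e+08 (86.02 dB).
To meet 90 dB overall, the treated grinder may contribute at most 10^(90/10) − 3.997e+08 = 6.003e+08, i.e. 87.78 dB.
So the grinder must be reduced from 94 to 87.78 dB: IL = 6.22 dB.

6.2 dB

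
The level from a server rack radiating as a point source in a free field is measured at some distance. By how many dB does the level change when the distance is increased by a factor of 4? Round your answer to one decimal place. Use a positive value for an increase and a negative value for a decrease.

-12.0 dB

Point-source spreading: ΔL = −20·log₁₀(r₂/r₁).
ΔL = −20·log₁₀(4) = -12.04 dB.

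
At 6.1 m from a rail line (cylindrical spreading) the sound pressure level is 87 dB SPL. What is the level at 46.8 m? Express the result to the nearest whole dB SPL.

78 dB SPL

Cylindrical spreading from a line source gives a 10·log₁₀(r₂/r₁) drop.
L₂ = 87 − 10·log₁₀(46.8/6.1) = 87 − 8.849 = 78.15 dB SPL.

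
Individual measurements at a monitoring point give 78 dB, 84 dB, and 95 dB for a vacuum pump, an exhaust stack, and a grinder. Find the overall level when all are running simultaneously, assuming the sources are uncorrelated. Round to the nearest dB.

95 dB

For uncorrelated sources the intensities add, so convert each level to linear form, sum, and take 10·log₁₀ of the total.
Σ 10^(L/10) = 10^(78/10) + 10^(84/10) + 10^(95/10) = 3.477e+09.
L_total = 10·log₁₀(3.477e+09) = 95.41 dB.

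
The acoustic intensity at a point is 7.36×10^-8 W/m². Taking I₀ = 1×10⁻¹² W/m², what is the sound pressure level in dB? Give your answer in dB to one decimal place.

L = 10·log₁₀(I/I₀) = 10·log₁₀(7.36×10^-8/10⁻¹²) = 10·log₁₀(7.36×10^4).
L = 10·(0.8669 + 4) = 48.67 dB.

48.7 dB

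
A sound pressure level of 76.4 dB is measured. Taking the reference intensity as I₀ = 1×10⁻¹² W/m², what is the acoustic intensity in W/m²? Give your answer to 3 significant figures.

4.37e-05 W/m²

I/I₀ = 10^(76.4/10) = 4.365e+07, so I = 4.365e+07 × 10⁻¹² W/m².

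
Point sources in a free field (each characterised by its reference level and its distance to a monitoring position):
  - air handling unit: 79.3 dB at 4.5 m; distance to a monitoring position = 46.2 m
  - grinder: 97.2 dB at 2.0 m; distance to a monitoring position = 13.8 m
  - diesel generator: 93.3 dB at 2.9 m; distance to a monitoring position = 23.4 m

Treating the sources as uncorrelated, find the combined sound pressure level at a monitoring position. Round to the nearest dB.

82 dB

Apply inverse-square spreading to bring every level to the receiver, then sum 10^(L/10).
air handling unit: 79.3 − 20·log₁₀(46.2/4.5) = 79.3 − 20.23 = 59.07 dB.
grinder: 97.2 − 20·log₁₀(13.8/2.0) = 97.2 − 16.78 = 80.42 dB.
diesel generator: 93.3 − 20·log₁₀(23.4/2.9) = 93.3 − 18.14 = 75.16 dB.
Σ 10^(L/10) = 1.439e+08 → L_total = 10·log₁₀(1.439e+08) = 81.58 dB.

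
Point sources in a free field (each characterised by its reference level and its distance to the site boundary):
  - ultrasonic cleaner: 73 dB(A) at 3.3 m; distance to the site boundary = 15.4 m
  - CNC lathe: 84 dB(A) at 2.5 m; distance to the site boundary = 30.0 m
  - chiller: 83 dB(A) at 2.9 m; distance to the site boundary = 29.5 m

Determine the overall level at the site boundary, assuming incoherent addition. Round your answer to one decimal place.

First find each source's level at the receiver (point-source: −20·log₁₀(r/r_ref)), then combine on an intensity basis.
ultrasonic cleaner: 73 − 20·log₁₀(15.4/3.3) = 73 − 13.38 = 59.62 dB(A).
CNC lathe: 84 − 20·log₁₀(30.0/2.5) = 84 − 21.58 = 62.42 dB(A).
chiller: 83 − 20·log₁₀(29.5/2.9) = 83 − 20.15 = 62.85 dB(A).
Σ 10^(L/10) = 4.589e+06 → L_total = 10·log₁₀(4.589e+06) = 66.62 dB(A).

66.6 dB(A)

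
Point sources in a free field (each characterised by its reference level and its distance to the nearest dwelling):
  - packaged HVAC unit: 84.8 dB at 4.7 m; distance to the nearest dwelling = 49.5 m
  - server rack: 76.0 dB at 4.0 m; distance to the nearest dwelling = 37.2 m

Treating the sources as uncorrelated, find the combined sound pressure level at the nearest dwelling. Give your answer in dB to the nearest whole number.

65 dB

Apply inverse-square spreading to bring every level to the receiver, then sum 10^(L/10).
packaged HVAC unit: 84.8 − 20·log₁₀(49.5/4.7) = 84.8 − 20.45 = 64.35 dB.
server rack: 76.0 − 20·log₁₀(37.2/4.0) = 76.0 − 19.37 = 56.63 dB.
Σ 10^(L/10) = 3.183e+06 → L_total = 10·log₁₀(3.183e+06) = 65.03 dB.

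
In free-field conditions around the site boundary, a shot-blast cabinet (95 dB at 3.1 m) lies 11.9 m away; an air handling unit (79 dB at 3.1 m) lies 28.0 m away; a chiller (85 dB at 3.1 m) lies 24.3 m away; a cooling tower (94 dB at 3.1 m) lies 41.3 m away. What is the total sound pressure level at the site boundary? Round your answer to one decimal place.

First find each source's level at the receiver (point-source: −20·log₁₀(r/r_ref)), then combine on an intensity basis.
shot-blast cabinet: 95 − 20·log₁₀(11.9/3.1) = 95 − 11.68 = 83.32 dB.
air handling unit: 79 − 20·log₁₀(28.0/3.1) = 79 − 19.12 = 59.88 dB.
chiller: 85 − 20·log₁₀(24.3/3.1) = 85 − 17.88 = 67.12 dB.
cooling tower: 94 − 20·log₁₀(41.3/3.1) = 94 − 22.49 = 71.51 dB.
Σ 10^(L/10) = 2.349e+08 → L_total = 10·log₁₀(2.349e+08) = 83.71 dB.

83.7 dB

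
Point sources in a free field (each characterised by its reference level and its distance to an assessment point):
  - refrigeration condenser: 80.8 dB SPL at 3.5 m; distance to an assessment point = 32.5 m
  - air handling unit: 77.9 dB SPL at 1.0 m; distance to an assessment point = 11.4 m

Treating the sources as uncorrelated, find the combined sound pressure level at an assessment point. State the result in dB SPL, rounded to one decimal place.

62.7 dB SPL

Propagate each source to the receiver with L = L_ref − 20·log₁₀(r/r_ref), then add intensities.
refrigeration condenser: 80.8 − 20·log₁₀(32.5/3.5) = 80.8 − 19.36 = 61.44 dB SPL.
air handling unit: 77.9 − 20·log₁₀(11.4/1.0) = 77.9 − 21.14 = 56.76 dB SPL.
Σ 10^(L/10) = 1.869e+06 → L_total = 10·log₁₀(1.869e+06) = 62.72 dB SPL.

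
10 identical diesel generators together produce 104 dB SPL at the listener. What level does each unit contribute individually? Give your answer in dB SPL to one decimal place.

94.0 dB SPL

For N identical incoherent sources L_total = L₁ + 10·log₁₀ N, so L₁ = 104 − 10·log₁₀(10) = 104 − 10.000.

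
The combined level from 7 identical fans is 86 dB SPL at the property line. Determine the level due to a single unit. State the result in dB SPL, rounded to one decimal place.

7 equal contributions raise the level by 10·log₁₀ 7 = 8.451 dB, so each unit alone gives 86 − 8.451.

77.5 dB SPL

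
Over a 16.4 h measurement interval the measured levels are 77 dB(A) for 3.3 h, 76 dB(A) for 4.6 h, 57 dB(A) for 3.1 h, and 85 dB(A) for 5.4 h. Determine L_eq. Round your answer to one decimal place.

L_eq = 10·log₁₀[(1/T)·Σ tᵢ·10^(Lᵢ/10)] with T = 16.4 h.
Σ tᵢ·10^(Lᵢ/10) = 3.3·10^(77/10) + 4.6·10^(76/10) + 3.1·10^(57/10) + 5.4·10^(85/10) = 2.058e+09.
L_eq = 10·log₁₀(2.058e+09/16.4) = 80.99 dB(A).

81.0 dB(A)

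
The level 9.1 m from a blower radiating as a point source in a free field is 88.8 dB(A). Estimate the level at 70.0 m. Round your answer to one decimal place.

Spherical spreading from a point source gives a 20·log₁₀(r₂/r₁) drop.
L₂ = 88.8 − 20·log₁₀(70.0/9.1) = 88.8 − 17.721 = 71.08 dB(A).

71.1 dB(A)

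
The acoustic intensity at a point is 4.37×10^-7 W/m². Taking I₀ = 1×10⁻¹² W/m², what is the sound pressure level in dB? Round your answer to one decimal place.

Dividing by I₀ shifts the exponent by 12: I/I₀ = 4.37×10^5.
L = 10·(0.6405 + 5) = 56.40 dB.

56.4 dB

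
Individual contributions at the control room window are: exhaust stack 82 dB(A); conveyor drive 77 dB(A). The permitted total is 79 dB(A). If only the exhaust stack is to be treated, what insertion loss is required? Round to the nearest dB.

Fixed contribution from the other source: Σ 10^(L/10) = 10^(77/10) = 5.012e+07 (77.00 dB(A)).
The limit corresponds to 10^(79/10) = 7.943e+07; subtracting the fixed part leaves 2.931e+07 for the exhaust stack, i.e. 74.67 dB(A).
Required insertion loss = 82 − 74.67 = 7.33 dB.

7 dB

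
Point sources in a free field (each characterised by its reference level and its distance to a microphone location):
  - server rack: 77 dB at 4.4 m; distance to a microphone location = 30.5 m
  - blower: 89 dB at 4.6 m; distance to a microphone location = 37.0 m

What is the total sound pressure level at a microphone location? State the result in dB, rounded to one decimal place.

71.2 dB

Apply inverse-square spreading to bring every level to the receiver, then sum 10^(L/10).
server rack: 77 − 20·log₁₀(30.5/4.4) = 77 − 16.82 = 60.18 dB.
blower: 89 − 20·log₁₀(37.0/4.6) = 89 − 18.11 = 70.89 dB.
Σ 10^(L/10) = 1.332e+07 → L_total = 10·log₁₀(1.332e+07) = 71.25 dB.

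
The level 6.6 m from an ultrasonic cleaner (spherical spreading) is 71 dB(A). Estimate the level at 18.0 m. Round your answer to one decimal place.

For a point source, L₂ = L₁ − 20·log₁₀(r₂/r₁).
L₂ = 71 − 20·log₁₀(18.0/6.6) = 71 − 8.715 = 62.29 dB(A).

62.3 dB(A)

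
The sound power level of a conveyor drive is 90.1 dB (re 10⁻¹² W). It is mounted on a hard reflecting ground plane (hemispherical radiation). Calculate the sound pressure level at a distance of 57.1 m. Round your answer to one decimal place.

47.0 dB

Free-field hemispherical radiation: L_p = L_w − 10·log₁₀(2π·r²), r = 57.1 m.
2π·r² = 2.049e+04 m², 10·log₁₀ of that is 43.115 dB.
L_p = 90.1 − 43.115 = 46.99 dB.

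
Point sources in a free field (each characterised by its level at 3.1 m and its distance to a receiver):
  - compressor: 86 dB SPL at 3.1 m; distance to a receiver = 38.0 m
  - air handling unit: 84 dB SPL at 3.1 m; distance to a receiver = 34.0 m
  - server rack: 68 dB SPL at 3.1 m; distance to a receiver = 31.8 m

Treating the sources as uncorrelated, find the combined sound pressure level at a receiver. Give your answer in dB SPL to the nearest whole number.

67 dB SPL

First find each source's level at the receiver (point-source: −20·log₁₀(r/r_ref)), then combine on an intensity basis.
compressor: 86 − 20·log₁₀(38.0/3.1) = 86 − 21.77 = 64.23 dB SPL.
air handling unit: 84 − 20·log₁₀(34.0/3.1) = 84 − 20.80 = 63.20 dB SPL.
server rack: 68 − 20·log₁₀(31.8/3.1) = 68 − 20.22 = 47.78 dB SPL.
Σ 10^(L/10) = 4.798e+06 → L_total = 10·log₁₀(4.798e+06) = 66.81 dB SPL.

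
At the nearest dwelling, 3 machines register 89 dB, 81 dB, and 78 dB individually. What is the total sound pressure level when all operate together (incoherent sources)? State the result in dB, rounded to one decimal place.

For uncorrelated sources the intensities add, so convert each level to linear form, sum, and take 10·log₁₀ of the total.
Σ 10^(L/10) = 10^(89/10) + 10^(81/10) + 10^(78/10) = 9.833e+08.
L_total = 10·log₁₀(9.833e+08) = 89.93 dB.

89.9 dB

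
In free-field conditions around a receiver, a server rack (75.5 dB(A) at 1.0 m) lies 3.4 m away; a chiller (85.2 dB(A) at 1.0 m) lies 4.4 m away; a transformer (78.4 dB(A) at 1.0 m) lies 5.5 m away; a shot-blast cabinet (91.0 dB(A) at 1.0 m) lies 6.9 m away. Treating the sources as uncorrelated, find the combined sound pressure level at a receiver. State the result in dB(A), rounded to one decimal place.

Apply inverse-square spreading to bring every level to the receiver, then sum 10^(L/10).
server rack: 75.5 − 20·log₁₀(3.4/1.0) = 75.5 − 10.63 = 64.87 dB(A).
chiller: 85.2 − 20·log₁₀(4.4/1.0) = 85.2 − 12.87 = 72.33 dB(A).
transformer: 78.4 − 20·log₁₀(5.5/1.0) = 78.4 − 14.81 = 63.59 dB(A).
shot-blast cabinet: 91.0 − 20·log₁₀(6.9/1.0) = 91.0 − 16.78 = 74.22 dB(A).
Σ 10^(L/10) = 4.890e+07 → L_total = 10·log₁₀(4.890e+07) = 76.89 dB(A).

76.9 dB(A)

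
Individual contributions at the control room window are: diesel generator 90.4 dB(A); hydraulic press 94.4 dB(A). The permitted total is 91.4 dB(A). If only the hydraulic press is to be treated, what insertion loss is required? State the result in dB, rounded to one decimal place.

Everything except the hydraulic press sums to 10^(90.4/10) = 1.096e+09 in linear terms, 90.40 dB(A).
To meet 91.4 dB(A) overall, the treated hydraulic press may contribute at most 10^(91.4/10) − 1.096e+09 = 2.839e+08, i.e. 84.53 dB(A).
So the hydraulic press must be reduced from 94.4 to 84.53 dB(A): IL = 9.87 dB.

9.9 dB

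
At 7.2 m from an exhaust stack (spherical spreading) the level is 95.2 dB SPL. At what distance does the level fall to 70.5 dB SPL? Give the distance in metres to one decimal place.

123.7 m

The 24.7 dB drop corresponds to a distance ratio of 10^(24.7/20) for a point source.
r₂ = 7.2·10^((95.2−70.5)/20) = 7.2·10^(24.7/20) = 123.69 m.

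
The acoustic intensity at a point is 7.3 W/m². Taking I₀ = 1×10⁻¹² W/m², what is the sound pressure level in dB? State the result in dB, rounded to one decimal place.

I/I₀ = 7.3/10⁻¹² = 7.3×10^12, and L = 10·log₁₀(I/I₀).
L = 10·(0.8633 + 12) = 128.63 dB.

128.6 dB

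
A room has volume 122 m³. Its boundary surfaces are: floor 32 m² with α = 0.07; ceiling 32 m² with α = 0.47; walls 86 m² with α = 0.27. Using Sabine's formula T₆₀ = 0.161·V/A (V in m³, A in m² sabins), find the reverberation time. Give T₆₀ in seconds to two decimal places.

Total absorption A = 32·0.07 + 32·0.47 + 86·0.27 = 40.50 m² sabins.
T₆₀ = 0.161·V/A = 0.161·122/40.50 = 0.485 s.

0.48 s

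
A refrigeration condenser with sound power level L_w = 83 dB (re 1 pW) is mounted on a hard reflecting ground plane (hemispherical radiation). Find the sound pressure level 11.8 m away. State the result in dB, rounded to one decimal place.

53.6 dB

The power spreads over a hemisphere of area 2π·r², so L_p = L_w − 10·log₁₀(2π·r²).
2π·r² = 874.9 m², 10·log₁₀ of that is 29.419 dB.
L_p = 83 − 29.419 = 53.58 dB.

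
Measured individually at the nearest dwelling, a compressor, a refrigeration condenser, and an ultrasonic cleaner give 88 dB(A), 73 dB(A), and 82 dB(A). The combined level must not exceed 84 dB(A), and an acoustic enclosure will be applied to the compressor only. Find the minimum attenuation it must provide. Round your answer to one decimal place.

Fixed contribution from the other sources: Σ 10^(L/10) = 10^(73/10) + 10^(82/10) = 1.784e+08 (82.51 dB(A)).
To meet 84 dB(A) overall, the treated compressor may contribute at most 10^(84/10) − 1.784e+08 = 7.275e+07, i.e. 78.62 dB(A).
So the compressor must be reduced from 88 to 78.62 dB(A): IL = 9.38 dB.

9.4 dB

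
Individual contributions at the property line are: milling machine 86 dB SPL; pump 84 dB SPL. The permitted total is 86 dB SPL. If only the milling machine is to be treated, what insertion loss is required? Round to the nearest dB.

4 dB

The untreated sources together contribute 10^(84/10) = 2.512e+08, i.e. 84.00 dB SPL.
The limit corresponds to 10^(86/10) = 3.981e+08; subtracting the fixed part leaves 1.469e+08 for the milling machine, i.e. 81.67 dB SPL.
So the milling machine must be reduced from 86 to 81.67 dB SPL: IL = 4.33 dB.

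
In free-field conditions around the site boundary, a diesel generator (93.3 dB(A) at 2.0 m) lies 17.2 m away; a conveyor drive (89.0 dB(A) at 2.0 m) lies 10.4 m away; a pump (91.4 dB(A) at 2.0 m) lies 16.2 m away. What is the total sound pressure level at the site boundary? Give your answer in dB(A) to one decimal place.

First find each source's level at the receiver (point-source: −20·log₁₀(r/r_ref)), then combine on an intensity basis.
diesel generator: 93.3 − 20·log₁₀(17.2/2.0) = 93.3 − 18.69 = 74.61 dB(A).
conveyor drive: 89.0 − 20·log₁₀(10.4/2.0) = 89.0 − 14.32 = 74.68 dB(A).
pump: 91.4 − 20·log₁₀(16.2/2.0) = 91.4 − 18.17 = 73.23 dB(A).
Σ 10^(L/10) = 7.932e+07 → L_total = 10·log₁₀(7.932e+07) = 78.99 dB(A).

79.0 dB(A)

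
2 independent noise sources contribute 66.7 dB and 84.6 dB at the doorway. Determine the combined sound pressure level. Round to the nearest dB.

85 dB

Incoherent sources combine by intensity addition: L_total = 10·log₁₀(Σ 10^(L_i/10)).
Σ 10^(L/10) = 10^(66.7/10) + 10^(84.6/10) = 2.931e+08.
L_total = 10·log₁₀(2.931e+08) = 84.67 dB.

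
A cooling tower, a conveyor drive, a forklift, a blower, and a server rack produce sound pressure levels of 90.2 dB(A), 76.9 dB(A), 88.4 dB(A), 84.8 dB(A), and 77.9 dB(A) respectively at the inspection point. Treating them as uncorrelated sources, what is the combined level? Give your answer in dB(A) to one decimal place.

Incoherent sources combine by intensity addition: L_total = 10·log₁₀(Σ 10^(L_i/10)).
Σ 10^(L/10) = 10^(90.2/10) + 10^(76.9/10) + 10^(88.4/10) + 10^(84.8/10) + 10^(77.9/10) = 2.152e+09.
L_total = 10·log₁₀(2.152e+09) = 93.33 dB(A).

93.3 dB(A)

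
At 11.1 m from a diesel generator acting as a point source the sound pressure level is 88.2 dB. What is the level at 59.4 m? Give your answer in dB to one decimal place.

73.6 dB

For a point source, L₂ = L₁ − 20·log₁₀(r₂/r₁).
L₂ = 88.2 − 20·log₁₀(59.4/11.1) = 88.2 − 14.569 = 73.63 dB.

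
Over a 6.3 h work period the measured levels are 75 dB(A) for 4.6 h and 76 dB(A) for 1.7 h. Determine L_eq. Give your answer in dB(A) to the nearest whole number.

75 dB(A)

The energy average is taken in the linear domain: L_eq = 10·log₁₀[(Σ tᵢ·10^(Lᵢ/10))/T], T = 6.3 h.
Σ tᵢ·10^(Lᵢ/10) = 4.6·10^(75/10) + 1.7·10^(76/10) = 2.131e+08.
L_eq = 10·log₁₀(2.131e+08/6.3) = 75.29 dB(A).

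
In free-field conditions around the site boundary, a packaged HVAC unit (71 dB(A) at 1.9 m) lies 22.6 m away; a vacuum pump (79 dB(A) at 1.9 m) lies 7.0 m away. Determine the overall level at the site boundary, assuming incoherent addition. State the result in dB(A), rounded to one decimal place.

First find each source's level at the receiver (point-source: −20·log₁₀(r/r_ref)), then combine on an intensity basis.
packaged HVAC unit: 71 − 20·log₁₀(22.6/1.9) = 71 − 21.51 = 49.49 dB(A).
vacuum pump: 79 − 20·log₁₀(7.0/1.9) = 79 − 11.33 = 67.67 dB(A).
Σ 10^(L/10) = 5.941e+06 → L_total = 10·log₁₀(5.941e+06) = 67.74 dB(A).

67.7 dB(A)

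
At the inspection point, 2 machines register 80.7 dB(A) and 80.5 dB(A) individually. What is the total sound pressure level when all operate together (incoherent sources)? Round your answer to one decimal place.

83.6 dB(A)

Incoherent sources combine by intensity addition: L_total = 10·log₁₀(Σ 10^(L_i/10)).
Σ 10^(L/10) = 10^(80.7/10) + 10^(80.5/10) = 2.297e+08.
L_total = 10·log₁₀(2.297e+08) = 83.61 dB(A).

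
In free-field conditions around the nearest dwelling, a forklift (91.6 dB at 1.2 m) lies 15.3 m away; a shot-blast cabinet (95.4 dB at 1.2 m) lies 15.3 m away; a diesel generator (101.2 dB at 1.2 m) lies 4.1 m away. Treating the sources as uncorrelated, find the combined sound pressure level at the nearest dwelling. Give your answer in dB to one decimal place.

90.6 dB

Apply inverse-square spreading to bring every level to the receiver, then sum 10^(L/10).
forklift: 91.6 − 20·log₁₀(15.3/1.2) = 91.6 − 22.11 = 69.49 dB.
shot-blast cabinet: 95.4 − 20·log₁₀(15.3/1.2) = 95.4 − 22.11 = 73.29 dB.
diesel generator: 101.2 − 20·log₁₀(4.1/1.2) = 101.2 − 10.67 = 90.53 dB.
Σ 10^(L/10) = 1.159e+09 → L_total = 10·log₁₀(1.159e+09) = 90.64 dB.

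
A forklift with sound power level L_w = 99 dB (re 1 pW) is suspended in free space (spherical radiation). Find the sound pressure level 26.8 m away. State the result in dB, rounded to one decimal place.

Free-field spherical radiation: L_p = L_w − 10·log₁₀(4π·r²), r = 26.8 m.
4π·r² = 9026 m², 10·log₁₀ of that is 39.555 dB.
L_p = 99 − 39.555 = 59.45 dB.

59.4 dB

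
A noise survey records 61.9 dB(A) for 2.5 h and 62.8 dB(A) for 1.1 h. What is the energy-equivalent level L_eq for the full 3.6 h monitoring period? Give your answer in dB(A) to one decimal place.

62.2 dB(A)

L_eq = 10·log₁₀[(1/T)·Σ tᵢ·10^(Lᵢ/10)] with T = 3.6 h.
Σ tᵢ·10^(Lᵢ/10) = 2.5·10^(61.9/10) + 1.1·10^(62.8/10) = 5.968e+06.
L_eq = 10·log₁₀(5.968e+06/3.6) = 62.20 dB(A).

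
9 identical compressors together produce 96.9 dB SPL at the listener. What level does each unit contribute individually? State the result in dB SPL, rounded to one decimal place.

87.4 dB SPL

For N identical incoherent sources L_total = L₁ + 10·log₁₀ N, so L₁ = 96.9 − 10·log₁₀(9) = 96.9 − 9.542.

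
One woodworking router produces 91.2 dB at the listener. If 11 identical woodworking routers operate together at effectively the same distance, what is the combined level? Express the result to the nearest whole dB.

L_total = L₁ + 10·log₁₀ N for N identical incoherent sources.
L_total = 91.2 + 10·log₁₀(11) = 91.2 + 10.414 = 101.61 dB.

102 dB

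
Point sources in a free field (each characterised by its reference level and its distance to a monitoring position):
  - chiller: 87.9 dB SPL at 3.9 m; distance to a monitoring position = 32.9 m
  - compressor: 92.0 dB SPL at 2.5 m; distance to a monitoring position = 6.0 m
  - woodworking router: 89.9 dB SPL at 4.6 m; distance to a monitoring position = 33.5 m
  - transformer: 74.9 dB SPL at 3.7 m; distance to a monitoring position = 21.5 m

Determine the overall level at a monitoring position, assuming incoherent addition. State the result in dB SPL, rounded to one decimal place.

Propagate each source to the receiver with L = L_ref − 20·log₁₀(r/r_ref), then add intensities.
chiller: 87.9 − 20·log₁₀(32.9/3.9) = 87.9 − 18.52 = 69.38 dB SPL.
compressor: 92.0 − 20·log₁₀(6.0/2.5) = 92.0 − 7.60 = 84.40 dB SPL.
woodworking router: 89.9 − 20·log₁₀(33.5/4.6) = 89.9 − 17.25 = 72.65 dB SPL.
transformer: 74.9 − 20·log₁₀(21.5/3.7) = 74.9 − 15.28 = 59.62 dB SPL.
Σ 10^(L/10) = 3.032e+08 → L_total = 10·log₁₀(3.032e+08) = 84.82 dB SPL.

84.8 dB SPL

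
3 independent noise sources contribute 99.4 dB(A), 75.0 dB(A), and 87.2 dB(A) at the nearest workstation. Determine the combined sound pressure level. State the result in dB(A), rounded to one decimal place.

99.7 dB(A)

Incoherent sources combine by intensity addition: L_total = 10·log₁₀(Σ 10^(L_i/10)).
Σ 10^(L/10) = 10^(99.4/10) + 10^(75.0/10) + 10^(87.2/10) = 9.266e+09.
L_total = 10·log₁₀(9.266e+09) = 99.67 dB(A).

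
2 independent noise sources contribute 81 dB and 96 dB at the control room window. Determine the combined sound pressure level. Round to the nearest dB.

96 dB

Incoherent sources combine by intensity addition: L_total = 10·log₁₀(Σ 10^(L_i/10)).
Σ 10^(L/10) = 10^(81/10) + 10^(96/10) = 4.107e+09.
L_total = 10·log₁₀(4.107e+09) = 96.14 dB.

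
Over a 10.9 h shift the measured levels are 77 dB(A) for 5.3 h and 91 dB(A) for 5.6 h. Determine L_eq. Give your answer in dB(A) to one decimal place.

The energy average is taken in the linear domain: L_eq = 10·log₁₀[(Σ tᵢ·10^(Lᵢ/10))/T], T = 10.9 h.
Σ tᵢ·10^(Lᵢ/10) = 5.3·10^(77/10) + 5.6·10^(91/10) = 7.316e+09.
L_eq = 10·log₁₀(7.316e+09/10.9) = 88.27 dB(A).

88.3 dB(A)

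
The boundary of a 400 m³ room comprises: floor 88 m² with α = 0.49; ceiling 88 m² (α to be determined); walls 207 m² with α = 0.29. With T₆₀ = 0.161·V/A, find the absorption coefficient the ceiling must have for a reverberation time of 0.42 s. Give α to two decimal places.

A = 0.161·V/T₆₀ = 0.161·400/0.42 = 153.33 m² sabins.
Absorption from the other surfaces = 88·0.49 + 207·0.29 = 103.15 m², so the ceiling must supply 50.18 m² over 88 m².
α = 50.18/88 = 0.570.

0.57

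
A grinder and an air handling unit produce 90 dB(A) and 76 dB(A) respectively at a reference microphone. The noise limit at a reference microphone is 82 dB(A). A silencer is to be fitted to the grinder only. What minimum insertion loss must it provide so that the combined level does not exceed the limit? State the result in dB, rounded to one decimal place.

9.3 dB

The untreated sources together contribute 10^(76/10) = 3.981e+07, i.e. 76.00 dB(A).
The limit corresponds to 10^(82/10) = 1.585e+08; subtracting the fixed part leaves 1.187e+08 for the grinder, i.e. 80.74 dB(A).
Required insertion loss = 90 − 80.74 = 9.26 dB.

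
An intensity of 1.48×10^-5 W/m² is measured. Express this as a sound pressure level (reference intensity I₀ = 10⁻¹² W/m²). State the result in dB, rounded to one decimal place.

L = 10·log₁₀(I/I₀) = 10·log₁₀(1.48×10^-5/10⁻¹²) = 10·log₁₀(1.48×10^7).
L = 10·(0.1703 + 7) = 71.70 dB.

71.7 dB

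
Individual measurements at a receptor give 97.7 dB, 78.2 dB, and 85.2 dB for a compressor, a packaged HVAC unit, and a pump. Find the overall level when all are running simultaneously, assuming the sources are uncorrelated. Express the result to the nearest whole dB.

98 dB

For uncorrelated sources the intensities add, so convert each level to linear form, sum, and take 10·log₁₀ of the total.
Σ 10^(L/10) = 10^(97.7/10) + 10^(78.2/10) + 10^(85.2/10) = 6.286e+09.
L_total = 10·log₁₀(6.286e+09) = 97.98 dB.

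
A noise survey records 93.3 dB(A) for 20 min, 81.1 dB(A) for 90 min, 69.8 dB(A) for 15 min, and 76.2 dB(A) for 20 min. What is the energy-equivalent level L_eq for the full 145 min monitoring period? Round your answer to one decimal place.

L_eq = 10·log₁₀[(1/T)·Σ tᵢ·10^(Lᵢ/10)] with T = 145 min.
Σ tᵢ·10^(Lᵢ/10) = 20·10^(93.3/10) + 90·10^(81.1/10) + 15·10^(69.8/10) + 20·10^(76.2/10) = 5.533e+10.
L_eq = 10·log₁₀(5.533e+10/145) = 85.82 dB(A).

85.8 dB(A)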